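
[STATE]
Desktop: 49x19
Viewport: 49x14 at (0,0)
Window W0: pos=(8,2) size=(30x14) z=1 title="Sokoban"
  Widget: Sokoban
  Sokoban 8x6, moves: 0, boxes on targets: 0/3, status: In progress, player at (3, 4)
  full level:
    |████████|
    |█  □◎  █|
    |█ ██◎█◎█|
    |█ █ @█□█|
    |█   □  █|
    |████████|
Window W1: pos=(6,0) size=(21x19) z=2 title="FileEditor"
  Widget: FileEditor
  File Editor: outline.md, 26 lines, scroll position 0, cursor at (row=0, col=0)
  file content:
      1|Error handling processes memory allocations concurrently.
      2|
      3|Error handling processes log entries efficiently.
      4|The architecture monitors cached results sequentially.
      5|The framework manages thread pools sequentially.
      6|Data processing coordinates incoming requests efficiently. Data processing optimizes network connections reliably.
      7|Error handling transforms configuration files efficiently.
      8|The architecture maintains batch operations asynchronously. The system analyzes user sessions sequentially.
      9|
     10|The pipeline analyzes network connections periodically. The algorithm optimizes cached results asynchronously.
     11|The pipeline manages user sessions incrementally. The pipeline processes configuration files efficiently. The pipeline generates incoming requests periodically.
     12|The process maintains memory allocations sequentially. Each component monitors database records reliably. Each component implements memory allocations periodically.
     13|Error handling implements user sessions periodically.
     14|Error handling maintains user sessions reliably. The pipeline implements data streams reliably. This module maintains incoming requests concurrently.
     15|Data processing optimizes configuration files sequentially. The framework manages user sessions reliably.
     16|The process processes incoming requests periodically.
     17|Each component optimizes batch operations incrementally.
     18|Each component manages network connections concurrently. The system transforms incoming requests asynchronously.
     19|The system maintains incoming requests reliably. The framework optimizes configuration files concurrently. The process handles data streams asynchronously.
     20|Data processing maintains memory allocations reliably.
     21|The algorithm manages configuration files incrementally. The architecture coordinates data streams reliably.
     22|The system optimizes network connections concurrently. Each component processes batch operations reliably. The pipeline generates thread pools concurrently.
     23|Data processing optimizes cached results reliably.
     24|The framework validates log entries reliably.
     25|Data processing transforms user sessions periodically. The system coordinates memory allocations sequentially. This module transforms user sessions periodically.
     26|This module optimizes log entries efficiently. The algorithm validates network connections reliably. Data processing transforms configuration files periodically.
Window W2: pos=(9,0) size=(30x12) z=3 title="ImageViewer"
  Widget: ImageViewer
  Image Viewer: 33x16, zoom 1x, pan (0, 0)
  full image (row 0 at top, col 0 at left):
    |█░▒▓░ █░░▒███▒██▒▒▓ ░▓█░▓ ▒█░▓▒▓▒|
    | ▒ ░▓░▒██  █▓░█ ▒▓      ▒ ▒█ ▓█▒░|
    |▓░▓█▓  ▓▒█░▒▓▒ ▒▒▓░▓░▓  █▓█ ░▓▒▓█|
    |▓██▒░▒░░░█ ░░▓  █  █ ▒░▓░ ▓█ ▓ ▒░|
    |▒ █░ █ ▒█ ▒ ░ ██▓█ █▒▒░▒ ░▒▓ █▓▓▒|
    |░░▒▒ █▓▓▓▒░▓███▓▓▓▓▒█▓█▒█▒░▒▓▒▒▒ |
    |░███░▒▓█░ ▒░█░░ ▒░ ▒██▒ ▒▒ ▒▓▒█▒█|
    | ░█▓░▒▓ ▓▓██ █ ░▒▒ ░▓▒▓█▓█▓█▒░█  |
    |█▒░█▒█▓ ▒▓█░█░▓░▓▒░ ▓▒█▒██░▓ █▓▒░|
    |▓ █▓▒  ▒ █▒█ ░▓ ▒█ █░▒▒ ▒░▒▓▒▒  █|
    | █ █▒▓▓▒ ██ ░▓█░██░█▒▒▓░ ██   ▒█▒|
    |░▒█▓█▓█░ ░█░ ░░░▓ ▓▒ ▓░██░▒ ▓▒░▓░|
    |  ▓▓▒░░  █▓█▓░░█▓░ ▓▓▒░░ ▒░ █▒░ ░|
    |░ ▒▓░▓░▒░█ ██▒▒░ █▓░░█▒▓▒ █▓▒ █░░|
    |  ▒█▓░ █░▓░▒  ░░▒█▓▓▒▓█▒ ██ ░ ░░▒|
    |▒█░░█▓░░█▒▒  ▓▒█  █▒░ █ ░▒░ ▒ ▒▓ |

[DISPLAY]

      ┏━━┏━━━━━━━━━━━━━━━━━━━━━━━━━━━━┓          
      ┃ F┃ ImageViewer                ┃          
      ┠──┠────────────────────────────┨          
      ┃█r┃█░▒▓░ █░░▒███▒██▒▒▓ ░▓█░▓ ▒█┃          
      ┃  ┃ ▒ ░▓░▒██  █▓░█ ▒▓      ▒ ▒█┃          
      ┃Er┃▓░▓█▓  ▓▒█░▒▓▒ ▒▒▓░▓░▓  █▓█ ┃          
      ┃Th┃▓██▒░▒░░░█ ░░▓  █  █ ▒░▓░ ▓█┃          
      ┃Th┃▒ █░ █ ▒█ ▒ ░ ██▓█ █▒▒░▒ ░▒▓┃          
      ┃Da┃░░▒▒ █▓▓▓▒░▓███▓▓▓▓▒█▓█▒█▒░▒┃          
      ┃Er┃░███░▒▓█░ ▒░█░░ ▒░ ▒██▒ ▒▒ ▒┃          
      ┃Th┃ ░█▓░▒▓ ▓▓██ █ ░▒▒ ░▓▒▓█▓█▓█┃          
      ┃  ┗━━━━━━━━━━━━━━━━━━━━━━━━━━━━┛          
      ┃The pipeline analy░┃          ┃           
      ┃The pipeline manag░┃          ┃           


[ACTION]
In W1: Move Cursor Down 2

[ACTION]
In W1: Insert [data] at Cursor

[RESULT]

      ┏━━┏━━━━━━━━━━━━━━━━━━━━━━━━━━━━┓          
      ┃ F┃ ImageViewer                ┃          
      ┠──┠────────────────────────────┨          
      ┃Er┃█░▒▓░ █░░▒███▒██▒▒▓ ░▓█░▓ ▒█┃          
      ┃  ┃ ▒ ░▓░▒██  █▓░█ ▒▓      ▒ ▒█┃          
      ┃da┃▓░▓█▓  ▓▒█░▒▓▒ ▒▒▓░▓░▓  █▓█ ┃          
      ┃Th┃▓██▒░▒░░░█ ░░▓  █  █ ▒░▓░ ▓█┃          
      ┃Th┃▒ █░ █ ▒█ ▒ ░ ██▓█ █▒▒░▒ ░▒▓┃          
      ┃Da┃░░▒▒ █▓▓▓▒░▓███▓▓▓▓▒█▓█▒█▒░▒┃          
      ┃Er┃░███░▒▓█░ ▒░█░░ ▒░ ▒██▒ ▒▒ ▒┃          
      ┃Th┃ ░█▓░▒▓ ▓▓██ █ ░▒▒ ░▓▒▓█▓█▓█┃          
      ┃  ┗━━━━━━━━━━━━━━━━━━━━━━━━━━━━┛          
      ┃The pipeline analy░┃          ┃           
      ┃The pipeline manag░┃          ┃           


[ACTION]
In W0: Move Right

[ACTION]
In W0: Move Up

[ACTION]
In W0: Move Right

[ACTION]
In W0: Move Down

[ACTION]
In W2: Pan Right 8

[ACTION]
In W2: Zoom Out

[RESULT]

      ┏━━┏━━━━━━━━━━━━━━━━━━━━━━━━━━━━┓          
      ┃ F┃ ImageViewer                ┃          
      ┠──┠────────────────────────────┨          
      ┃Er┃░▒███▒██▒▒▓ ░▓█░▓ ▒█░▓▒▓▒   ┃          
      ┃  ┃█  █▓░█ ▒▓      ▒ ▒█ ▓█▒░   ┃          
      ┃da┃▒█░▒▓▒ ▒▒▓░▓░▓  █▓█ ░▓▒▓█   ┃          
      ┃Th┃░█ ░░▓  █  █ ▒░▓░ ▓█ ▓ ▒░   ┃          
      ┃Th┃█ ▒ ░ ██▓█ █▒▒░▒ ░▒▓ █▓▓▒   ┃          
      ┃Da┃▓▒░▓███▓▓▓▓▒█▓█▒█▒░▒▓▒▒▒    ┃          
      ┃Er┃░ ▒░█░░ ▒░ ▒██▒ ▒▒ ▒▓▒█▒█   ┃          
      ┃Th┃▓▓██ █ ░▒▒ ░▓▒▓█▓█▓█▒░█     ┃          
      ┃  ┗━━━━━━━━━━━━━━━━━━━━━━━━━━━━┛          
      ┃The pipeline analy░┃          ┃           
      ┃The pipeline manag░┃          ┃           


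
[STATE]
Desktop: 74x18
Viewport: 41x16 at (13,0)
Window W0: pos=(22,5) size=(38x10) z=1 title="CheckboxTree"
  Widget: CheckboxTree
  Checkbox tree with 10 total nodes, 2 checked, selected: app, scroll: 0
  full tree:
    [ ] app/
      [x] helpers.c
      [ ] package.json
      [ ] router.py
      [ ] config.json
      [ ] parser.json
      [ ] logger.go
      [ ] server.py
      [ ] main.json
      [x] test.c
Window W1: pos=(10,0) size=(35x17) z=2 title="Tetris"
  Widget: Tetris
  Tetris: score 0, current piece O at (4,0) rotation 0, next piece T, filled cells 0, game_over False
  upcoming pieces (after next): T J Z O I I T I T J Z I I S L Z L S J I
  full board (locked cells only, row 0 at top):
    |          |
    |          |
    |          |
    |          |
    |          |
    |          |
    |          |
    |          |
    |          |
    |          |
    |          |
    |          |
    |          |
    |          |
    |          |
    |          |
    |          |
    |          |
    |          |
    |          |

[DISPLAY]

━━━━━━━━━━━━━━━━━━━━━━━━━━━━━━━┓         
etris                          ┃         
───────────────────────────────┨         
        │Next:                 ┃         
        │ ▒                    ┃         
        │▒▒▒                   ┃━━━━━━━━━
        │                      ┃         
        │                      ┃─────────
        │                      ┃         
        │Score:                ┃         
        │0                     ┃         
        │                      ┃         
        │                      ┃         
        │                      ┃         
        │                      ┃━━━━━━━━━
        │                      ┃         


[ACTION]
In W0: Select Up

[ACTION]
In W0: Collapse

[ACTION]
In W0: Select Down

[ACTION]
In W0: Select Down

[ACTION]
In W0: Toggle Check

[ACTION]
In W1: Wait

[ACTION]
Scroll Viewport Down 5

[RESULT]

───────────────────────────────┨         
        │Next:                 ┃         
        │ ▒                    ┃         
        │▒▒▒                   ┃━━━━━━━━━
        │                      ┃         
        │                      ┃─────────
        │                      ┃         
        │Score:                ┃         
        │0                     ┃         
        │                      ┃         
        │                      ┃         
        │                      ┃         
        │                      ┃━━━━━━━━━
        │                      ┃         
━━━━━━━━━━━━━━━━━━━━━━━━━━━━━━━┛         
                                         


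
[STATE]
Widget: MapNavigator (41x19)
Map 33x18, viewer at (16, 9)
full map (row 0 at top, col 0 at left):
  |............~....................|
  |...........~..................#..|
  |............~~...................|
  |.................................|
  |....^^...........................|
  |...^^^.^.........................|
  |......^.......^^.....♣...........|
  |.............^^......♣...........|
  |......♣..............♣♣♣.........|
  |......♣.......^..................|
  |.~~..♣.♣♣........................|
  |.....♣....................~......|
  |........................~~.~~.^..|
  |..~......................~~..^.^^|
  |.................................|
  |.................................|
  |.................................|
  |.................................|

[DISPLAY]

    ............~....................    
    ...........~..................#..    
    ............~~...................    
    .................................    
    ....^^...........................    
    ...^^^.^.........................    
    ......^.......^^.....♣...........    
    .............^^......♣...........    
    ......♣..............♣♣♣.........    
    ......♣.......^.@................    
    .~~..♣.♣♣........................    
    .....♣....................~......    
    ........................~~.~~.^..    
    ..~......................~~..^.^^    
    .................................    
    .................................    
    .................................    
    .................................    
                                         


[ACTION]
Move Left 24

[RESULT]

                    ............~........
                    ...........~.........
                    ............~~.......
                    .....................
                    ....^^...............
                    ...^^^.^.............
                    ......^.......^^.....
                    .............^^......
                    ......♣..............
                    @.....♣.......^......
                    .~~..♣.♣♣............
                    .....♣...............
                    .....................
                    ..~..................
                    .....................
                    .....................
                    .....................
                    .....................
                                         


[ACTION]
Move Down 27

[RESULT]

                    ......♣..............
                    ......♣.......^......
                    .~~..♣.♣♣............
                    .....♣...............
                    .....................
                    ..~..................
                    .....................
                    .....................
                    .....................
                    @....................
                                         
                                         
                                         
                                         
                                         
                                         
                                         
                                         
                                         


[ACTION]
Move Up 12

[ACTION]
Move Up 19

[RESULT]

                                         
                                         
                                         
                                         
                                         
                                         
                                         
                                         
                                         
                    @...........~........
                    ...........~.........
                    ............~~.......
                    .....................
                    ....^^...............
                    ...^^^.^.............
                    ......^.......^^.....
                    .............^^......
                    ......♣..............
                    ......♣.......^......


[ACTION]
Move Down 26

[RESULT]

                    ......♣..............
                    ......♣.......^......
                    .~~..♣.♣♣............
                    .....♣...............
                    .....................
                    ..~..................
                    .....................
                    .....................
                    .....................
                    @....................
                                         
                                         
                                         
                                         
                                         
                                         
                                         
                                         
                                         


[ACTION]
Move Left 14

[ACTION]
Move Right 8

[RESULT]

            ......♣..............♣♣♣.....
            ......♣.......^..............
            .~~..♣.♣♣....................
            .....♣....................~..
            ........................~~.~~
            ..~......................~~..
            .............................
            .............................
            .............................
            ........@....................
                                         
                                         
                                         
                                         
                                         
                                         
                                         
                                         
                                         


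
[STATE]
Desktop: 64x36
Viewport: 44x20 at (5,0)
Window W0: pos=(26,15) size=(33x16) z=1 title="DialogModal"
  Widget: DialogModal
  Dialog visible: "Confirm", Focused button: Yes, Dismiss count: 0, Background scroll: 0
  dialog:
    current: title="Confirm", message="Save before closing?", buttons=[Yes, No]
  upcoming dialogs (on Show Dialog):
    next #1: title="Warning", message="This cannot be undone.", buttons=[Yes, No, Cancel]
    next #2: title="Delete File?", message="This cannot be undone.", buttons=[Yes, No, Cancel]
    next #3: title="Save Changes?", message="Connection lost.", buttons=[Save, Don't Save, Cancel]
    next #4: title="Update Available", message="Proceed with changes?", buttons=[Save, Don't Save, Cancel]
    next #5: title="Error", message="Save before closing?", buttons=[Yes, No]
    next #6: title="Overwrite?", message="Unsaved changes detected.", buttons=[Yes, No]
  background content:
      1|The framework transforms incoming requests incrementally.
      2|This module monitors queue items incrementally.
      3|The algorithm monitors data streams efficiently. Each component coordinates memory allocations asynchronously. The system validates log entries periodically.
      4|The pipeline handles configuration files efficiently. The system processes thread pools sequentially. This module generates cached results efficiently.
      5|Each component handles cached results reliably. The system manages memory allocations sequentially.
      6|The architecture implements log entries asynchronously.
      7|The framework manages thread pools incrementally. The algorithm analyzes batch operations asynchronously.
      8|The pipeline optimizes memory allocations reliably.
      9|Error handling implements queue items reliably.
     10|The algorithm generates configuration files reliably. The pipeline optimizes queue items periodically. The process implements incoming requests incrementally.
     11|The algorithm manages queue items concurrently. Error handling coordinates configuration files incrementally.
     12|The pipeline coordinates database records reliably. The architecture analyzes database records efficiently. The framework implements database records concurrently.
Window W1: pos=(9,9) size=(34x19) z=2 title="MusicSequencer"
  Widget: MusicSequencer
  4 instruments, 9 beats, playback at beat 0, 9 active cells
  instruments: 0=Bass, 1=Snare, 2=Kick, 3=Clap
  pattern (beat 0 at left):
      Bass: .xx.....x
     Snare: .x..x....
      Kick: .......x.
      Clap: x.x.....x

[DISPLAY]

                                            
                                            
                                            
                                            
                                            
                                            
                                            
                                            
                                            
    ┏━━━━━━━━━━━━━━━━━━━━━━━━━━━━━━━━┓      
    ┃ MusicSequencer                 ┃      
    ┠────────────────────────────────┨      
    ┃      ▼12345678                 ┃      
    ┃  Bass·██·····█                 ┃      
    ┃ Snare·█··█····                 ┃      
    ┃  Kick·······█·                 ┃━━━━━━
    ┃  Clap█·█·····█                 ┃      
    ┃                                ┃──────
    ┃                                ┃ansfor
    ┃                                ┃tors q


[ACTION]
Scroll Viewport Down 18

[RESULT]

    ┃  Clap█·█·····█                 ┃      
    ┃                                ┃──────
    ┃                                ┃ansfor
    ┃                                ┃tors q
    ┃                                ┃nitors
    ┃                                ┃──────
    ┃                                ┃rm    
    ┃                                ┃ closi
    ┃                                ┃ No   
    ┃                                ┃──────
    ┃                                ┃mpleme
    ┗━━━━━━━━━━━━━━━━━━━━━━━━━━━━━━━━┛nerate
                     ┃The algorithm manages 
                     ┃The pipeline coordinat
                     ┗━━━━━━━━━━━━━━━━━━━━━━
                                            
                                            
                                            
                                            
                                            


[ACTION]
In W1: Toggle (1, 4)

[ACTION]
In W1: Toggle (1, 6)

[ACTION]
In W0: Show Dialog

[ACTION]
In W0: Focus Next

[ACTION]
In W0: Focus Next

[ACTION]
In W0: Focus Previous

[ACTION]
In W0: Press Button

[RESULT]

    ┃  Clap█·█·····█                 ┃      
    ┃                                ┃──────
    ┃                                ┃ansfor
    ┃                                ┃tors q
    ┃                                ┃nitors
    ┃                                ┃dles c
    ┃                                ┃andles
    ┃                                ┃ imple
    ┃                                ┃nages 
    ┃                                ┃imizes
    ┃                                ┃mpleme
    ┗━━━━━━━━━━━━━━━━━━━━━━━━━━━━━━━━┛nerate
                     ┃The algorithm manages 
                     ┃The pipeline coordinat
                     ┗━━━━━━━━━━━━━━━━━━━━━━
                                            
                                            
                                            
                                            
                                            


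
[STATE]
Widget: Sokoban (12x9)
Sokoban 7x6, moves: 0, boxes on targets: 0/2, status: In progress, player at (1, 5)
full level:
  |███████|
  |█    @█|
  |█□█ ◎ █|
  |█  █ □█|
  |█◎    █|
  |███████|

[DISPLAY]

███████     
█    @█     
█□█ ◎ █     
█  █ □█     
█◎    █     
███████     
Moves: 0  0/
            
            


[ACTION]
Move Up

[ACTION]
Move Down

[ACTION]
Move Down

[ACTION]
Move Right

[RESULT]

███████     
█     █     
█□█ ◎ █     
█  █ @█     
█◎   □█     
███████     
Moves: 2  0/
            
            


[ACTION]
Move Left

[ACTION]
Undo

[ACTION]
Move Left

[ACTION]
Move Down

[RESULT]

███████     
█     █     
█□█ ◎ █     
█  █  █     
█◎  @□█     
███████     
Moves: 4  0/
            
            


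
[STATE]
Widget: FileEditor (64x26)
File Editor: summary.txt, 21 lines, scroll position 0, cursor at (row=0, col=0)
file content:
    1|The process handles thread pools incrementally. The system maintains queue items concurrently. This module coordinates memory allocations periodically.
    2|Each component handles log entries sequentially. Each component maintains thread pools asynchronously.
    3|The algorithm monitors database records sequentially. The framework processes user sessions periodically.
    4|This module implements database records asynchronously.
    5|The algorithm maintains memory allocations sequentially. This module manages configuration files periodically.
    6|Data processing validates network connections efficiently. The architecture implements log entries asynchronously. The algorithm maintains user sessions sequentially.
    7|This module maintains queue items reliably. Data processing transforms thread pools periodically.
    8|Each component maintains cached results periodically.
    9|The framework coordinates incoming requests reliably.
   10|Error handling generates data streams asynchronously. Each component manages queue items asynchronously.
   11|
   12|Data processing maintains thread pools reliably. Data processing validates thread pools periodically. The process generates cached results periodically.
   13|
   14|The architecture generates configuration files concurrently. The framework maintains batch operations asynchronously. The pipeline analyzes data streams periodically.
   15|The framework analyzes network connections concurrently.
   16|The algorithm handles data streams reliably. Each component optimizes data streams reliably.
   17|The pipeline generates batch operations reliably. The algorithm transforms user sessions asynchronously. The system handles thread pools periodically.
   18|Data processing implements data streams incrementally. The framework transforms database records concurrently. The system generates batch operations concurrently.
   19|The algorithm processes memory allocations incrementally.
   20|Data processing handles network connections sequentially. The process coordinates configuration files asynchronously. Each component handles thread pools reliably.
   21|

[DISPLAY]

█he process handles thread pools incrementally. The system main▲
Each component handles log entries sequentially. Each component█
The algorithm monitors database records sequentially. The frame░
This module implements database records asynchronously.        ░
The algorithm maintains memory allocations sequentially. This m░
Data processing validates network connections efficiently. The ░
This module maintains queue items reliably. Data processing tra░
Each component maintains cached results periodically.          ░
The framework coordinates incoming requests reliably.          ░
Error handling generates data streams asynchronously. Each comp░
                                                               ░
Data processing maintains thread pools reliably. Data processin░
                                                               ░
The architecture generates configuration files concurrently. Th░
The framework analyzes network connections concurrently.       ░
The algorithm handles data streams reliably. Each component opt░
The pipeline generates batch operations reliably. The algorithm░
Data processing implements data streams incrementally. The fram░
The algorithm processes memory allocations incrementally.      ░
Data processing handles network connections sequentially. The p░
                                                               ░
                                                               ░
                                                               ░
                                                               ░
                                                               ░
                                                               ▼


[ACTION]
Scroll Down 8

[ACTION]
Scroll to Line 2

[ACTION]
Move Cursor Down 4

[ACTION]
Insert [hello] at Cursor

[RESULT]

The process handles thread pools incrementally. The system main▲
Each component handles log entries sequentially. Each component█
The algorithm monitors database records sequentially. The frame░
This module implements database records asynchronously.        ░
hello█he algorithm maintains memory allocations sequentially. T░
Data processing validates network connections efficiently. The ░
This module maintains queue items reliably. Data processing tra░
Each component maintains cached results periodically.          ░
The framework coordinates incoming requests reliably.          ░
Error handling generates data streams asynchronously. Each comp░
                                                               ░
Data processing maintains thread pools reliably. Data processin░
                                                               ░
The architecture generates configuration files concurrently. Th░
The framework analyzes network connections concurrently.       ░
The algorithm handles data streams reliably. Each component opt░
The pipeline generates batch operations reliably. The algorithm░
Data processing implements data streams incrementally. The fram░
The algorithm processes memory allocations incrementally.      ░
Data processing handles network connections sequentially. The p░
                                                               ░
                                                               ░
                                                               ░
                                                               ░
                                                               ░
                                                               ▼


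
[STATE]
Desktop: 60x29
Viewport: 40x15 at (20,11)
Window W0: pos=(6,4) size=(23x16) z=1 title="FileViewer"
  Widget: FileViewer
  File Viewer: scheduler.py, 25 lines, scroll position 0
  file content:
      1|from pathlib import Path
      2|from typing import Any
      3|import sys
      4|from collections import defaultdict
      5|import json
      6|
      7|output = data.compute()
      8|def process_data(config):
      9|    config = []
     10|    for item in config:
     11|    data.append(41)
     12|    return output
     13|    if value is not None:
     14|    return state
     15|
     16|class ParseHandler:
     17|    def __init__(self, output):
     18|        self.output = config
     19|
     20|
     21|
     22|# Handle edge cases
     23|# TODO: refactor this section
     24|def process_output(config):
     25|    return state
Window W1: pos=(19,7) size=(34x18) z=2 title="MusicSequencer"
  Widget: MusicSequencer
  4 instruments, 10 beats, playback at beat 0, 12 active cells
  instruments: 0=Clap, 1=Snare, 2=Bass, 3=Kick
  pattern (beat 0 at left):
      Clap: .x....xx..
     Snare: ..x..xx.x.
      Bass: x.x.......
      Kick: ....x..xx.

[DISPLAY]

  Clap·█····██··                ┃       
 Snare··█··██·█·                ┃       
  Bass█·█·······                ┃       
  Kick····█··██·                ┃       
                                ┃       
                                ┃       
                                ┃       
                                ┃       
                                ┃       
                                ┃       
                                ┃       
                                ┃       
                                ┃       
━━━━━━━━━━━━━━━━━━━━━━━━━━━━━━━━┛       
                                        


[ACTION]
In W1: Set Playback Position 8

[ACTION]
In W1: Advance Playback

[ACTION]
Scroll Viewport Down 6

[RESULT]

  Kick····█··██·                ┃       
                                ┃       
                                ┃       
                                ┃       
                                ┃       
                                ┃       
                                ┃       
                                ┃       
                                ┃       
                                ┃       
━━━━━━━━━━━━━━━━━━━━━━━━━━━━━━━━┛       
                                        
                                        
                                        
                                        


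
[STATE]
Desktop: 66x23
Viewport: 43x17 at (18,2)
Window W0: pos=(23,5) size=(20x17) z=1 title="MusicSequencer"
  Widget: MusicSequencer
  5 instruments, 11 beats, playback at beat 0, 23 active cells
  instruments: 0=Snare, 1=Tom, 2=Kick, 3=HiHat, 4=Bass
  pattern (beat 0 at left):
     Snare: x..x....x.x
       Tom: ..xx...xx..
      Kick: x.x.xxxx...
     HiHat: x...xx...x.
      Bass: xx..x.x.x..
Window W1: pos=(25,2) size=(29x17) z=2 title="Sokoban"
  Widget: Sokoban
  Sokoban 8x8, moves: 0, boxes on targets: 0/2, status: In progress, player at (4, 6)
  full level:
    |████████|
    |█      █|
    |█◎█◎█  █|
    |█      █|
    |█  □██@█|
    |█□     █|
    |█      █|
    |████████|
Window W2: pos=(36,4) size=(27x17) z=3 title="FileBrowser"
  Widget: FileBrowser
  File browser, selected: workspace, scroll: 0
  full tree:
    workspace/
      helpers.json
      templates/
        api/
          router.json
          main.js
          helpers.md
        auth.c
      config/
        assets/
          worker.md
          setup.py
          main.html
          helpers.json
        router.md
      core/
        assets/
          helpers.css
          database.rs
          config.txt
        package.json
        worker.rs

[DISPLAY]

       ┏━━━━━━━━━━━━━━━━━━━━━━━━━━━┓       
       ┃ Sokoban                   ┃       
       ┠──────────┏━━━━━━━━━━━━━━━━━━━━━━━━
     ┏━┃████████  ┃ FileBrowser            
     ┃ ┃█      █  ┠────────────────────────
     ┠─┃█◎█◎█  █  ┃> [-] workspace/        
     ┃ ┃█      █  ┃    helpers.json        
     ┃ ┃█  □██@█  ┃    [+] templates/      
     ┃ ┃█□     █  ┃    [+] config/         
     ┃ ┃█      █  ┃    [+] core/           
     ┃ ┃████████  ┃                        
     ┃ ┃Moves: 0  ┃                        
     ┃ ┃          ┃                        
     ┃ ┃          ┃                        
     ┃ ┃          ┃                        
     ┃ ┃          ┃                        
     ┃ ┗━━━━━━━━━━┃                        


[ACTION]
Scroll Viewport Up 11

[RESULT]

                                           
                                           
       ┏━━━━━━━━━━━━━━━━━━━━━━━━━━━┓       
       ┃ Sokoban                   ┃       
       ┠──────────┏━━━━━━━━━━━━━━━━━━━━━━━━
     ┏━┃████████  ┃ FileBrowser            
     ┃ ┃█      █  ┠────────────────────────
     ┠─┃█◎█◎█  █  ┃> [-] workspace/        
     ┃ ┃█      █  ┃    helpers.json        
     ┃ ┃█  □██@█  ┃    [+] templates/      
     ┃ ┃█□     █  ┃    [+] config/         
     ┃ ┃█      █  ┃    [+] core/           
     ┃ ┃████████  ┃                        
     ┃ ┃Moves: 0  ┃                        
     ┃ ┃          ┃                        
     ┃ ┃          ┃                        
     ┃ ┃          ┃                        


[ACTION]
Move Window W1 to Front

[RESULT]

                                           
                                           
       ┏━━━━━━━━━━━━━━━━━━━━━━━━━━━┓       
       ┃ Sokoban                   ┃       
       ┠───────────────────────────┨━━━━━━━
     ┏━┃████████                   ┃       
     ┃ ┃█      █                   ┃───────
     ┠─┃█◎█◎█  █                   ┃       
     ┃ ┃█      █                   ┃       
     ┃ ┃█  □██@█                   ┃/      
     ┃ ┃█□     █                   ┃       
     ┃ ┃█      █                   ┃       
     ┃ ┃████████                   ┃       
     ┃ ┃Moves: 0  0/2              ┃       
     ┃ ┃                           ┃       
     ┃ ┃                           ┃       
     ┃ ┃                           ┃       


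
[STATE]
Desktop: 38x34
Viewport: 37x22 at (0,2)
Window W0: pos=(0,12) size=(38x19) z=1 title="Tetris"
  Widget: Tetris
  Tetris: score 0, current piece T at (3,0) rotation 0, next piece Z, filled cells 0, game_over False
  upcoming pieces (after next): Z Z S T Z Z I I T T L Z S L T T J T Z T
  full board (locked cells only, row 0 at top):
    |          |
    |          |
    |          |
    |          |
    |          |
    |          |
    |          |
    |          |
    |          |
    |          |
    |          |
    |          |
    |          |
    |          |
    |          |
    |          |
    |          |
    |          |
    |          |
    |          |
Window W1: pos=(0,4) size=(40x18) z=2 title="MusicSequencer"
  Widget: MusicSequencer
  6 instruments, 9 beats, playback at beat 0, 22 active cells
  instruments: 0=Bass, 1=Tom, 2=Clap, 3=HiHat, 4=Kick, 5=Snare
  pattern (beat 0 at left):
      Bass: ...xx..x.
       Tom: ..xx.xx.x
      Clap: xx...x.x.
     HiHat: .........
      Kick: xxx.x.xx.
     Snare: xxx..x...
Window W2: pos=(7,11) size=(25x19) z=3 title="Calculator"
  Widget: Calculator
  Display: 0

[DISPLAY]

                                     
                                     
┏━━━━━━━━━━━━━━━━━━━━━━━━━━━━━━━━━━━━
┃ MusicSequencer                     
┠────────────────────────────────────
┃      ▼12345678                     
┃  Bass···██··█·                     
┃   Tom··██·██·█                     
┃  Clap██···█·█·                     
┃ HiHat┏━━━━━━━━━━━━━━━━━━━━━━━┓     
┃  Kick┃ Calculator            ┃     
┃ Snare┠───────────────────────┨     
┃      ┃                      0┃     
┃      ┃┌───┬───┬───┬───┐      ┃     
┃      ┃│ 7 │ 8 │ 9 │ ÷ │      ┃     
┃      ┃├───┼───┼───┼───┤      ┃     
┃      ┃│ 4 │ 5 │ 6 │ × │      ┃     
┃      ┃├───┼───┼───┼───┤      ┃     
┃      ┃│ 1 │ 2 │ 3 │ - │      ┃     
┗━━━━━━┃├───┼───┼───┼───┤      ┃━━━━━
┃      ┃│ 0 │ . │ = │ + │      ┃     
┃      ┃├───┼───┼───┼───┤      ┃     


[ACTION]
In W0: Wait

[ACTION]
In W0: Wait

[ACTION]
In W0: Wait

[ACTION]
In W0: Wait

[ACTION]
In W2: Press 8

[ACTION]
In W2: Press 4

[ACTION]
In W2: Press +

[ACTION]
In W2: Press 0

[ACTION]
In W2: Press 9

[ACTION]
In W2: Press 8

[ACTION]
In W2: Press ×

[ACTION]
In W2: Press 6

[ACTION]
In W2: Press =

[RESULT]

                                     
                                     
┏━━━━━━━━━━━━━━━━━━━━━━━━━━━━━━━━━━━━
┃ MusicSequencer                     
┠────────────────────────────────────
┃      ▼12345678                     
┃  Bass···██··█·                     
┃   Tom··██·██·█                     
┃  Clap██···█·█·                     
┃ HiHat┏━━━━━━━━━━━━━━━━━━━━━━━┓     
┃  Kick┃ Calculator            ┃     
┃ Snare┠───────────────────────┨     
┃      ┃                   1092┃     
┃      ┃┌───┬───┬───┬───┐      ┃     
┃      ┃│ 7 │ 8 │ 9 │ ÷ │      ┃     
┃      ┃├───┼───┼───┼───┤      ┃     
┃      ┃│ 4 │ 5 │ 6 │ × │      ┃     
┃      ┃├───┼───┼───┼───┤      ┃     
┃      ┃│ 1 │ 2 │ 3 │ - │      ┃     
┗━━━━━━┃├───┼───┼───┼───┤      ┃━━━━━
┃      ┃│ 0 │ . │ = │ + │      ┃     
┃      ┃├───┼───┼───┼───┤      ┃     
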